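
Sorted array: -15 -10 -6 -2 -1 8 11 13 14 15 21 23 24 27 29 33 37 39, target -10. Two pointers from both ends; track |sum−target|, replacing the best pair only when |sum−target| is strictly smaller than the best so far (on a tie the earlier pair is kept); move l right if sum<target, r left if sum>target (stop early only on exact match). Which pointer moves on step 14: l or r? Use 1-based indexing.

l

l=1 r=18: -15+39=24 d=34 *, r--
l=1 r=17: -15+37=22 d=32 *, r--
l=1 r=16: -15+33=18 d=28 *, r--
l=1 r=15: -15+29=14 d=24 *, r--
l=1 r=14: -15+27=12 d=22 *, r--
l=1 r=13: -15+24=9 d=19 *, r--
l=1 r=12: -15+23=8 d=18 *, r--
l=1 r=11: -15+21=6 d=16 *, r--
l=1 r=10: -15+15=0 d=10 *, r--
l=1 r=9: -15+14=-1 d=9 *, r--
l=1 r=8: -15+13=-2 d=8 *, r--
l=1 r=7: -15+11=-4 d=6 *, r--
l=1 r=6: -15+8=-7 d=3 *, r--
l=1 r=5: -15+-1=-16 d=6, l++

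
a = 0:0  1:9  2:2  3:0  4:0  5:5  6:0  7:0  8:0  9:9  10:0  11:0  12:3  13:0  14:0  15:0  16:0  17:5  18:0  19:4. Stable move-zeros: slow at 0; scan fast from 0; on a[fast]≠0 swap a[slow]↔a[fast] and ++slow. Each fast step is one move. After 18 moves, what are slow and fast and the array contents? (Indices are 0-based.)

(s=0,f=0) a[fast]=0 → fast++
(s=0,f=1) a[fast]=9≠0 swap→a[0]=9 → slow++,fast++
(s=1,f=2) a[fast]=2≠0 swap→a[1]=2 → slow++,fast++
(s=2,f=3) a[fast]=0 → fast++
(s=2,f=4) a[fast]=0 → fast++
(s=2,f=5) a[fast]=5≠0 swap→a[2]=5 → slow++,fast++
(s=3,f=6) a[fast]=0 → fast++
(s=3,f=7) a[fast]=0 → fast++
(s=3,f=8) a[fast]=0 → fast++
(s=3,f=9) a[fast]=9≠0 swap→a[3]=9 → slow++,fast++
(s=4,f=10) a[fast]=0 → fast++
(s=4,f=11) a[fast]=0 → fast++
(s=4,f=12) a[fast]=3≠0 swap→a[4]=3 → slow++,fast++
(s=5,f=13) a[fast]=0 → fast++
(s=5,f=14) a[fast]=0 → fast++
(s=5,f=15) a[fast]=0 → fast++
(s=5,f=16) a[fast]=0 → fast++
(s=5,f=17) a[fast]=5≠0 swap→a[5]=5 → slow++,fast++

slow=6, fast=18, a=[9, 2, 5, 9, 3, 5, 0, 0, 0, 0, 0, 0, 0, 0, 0, 0, 0, 0, 0, 4]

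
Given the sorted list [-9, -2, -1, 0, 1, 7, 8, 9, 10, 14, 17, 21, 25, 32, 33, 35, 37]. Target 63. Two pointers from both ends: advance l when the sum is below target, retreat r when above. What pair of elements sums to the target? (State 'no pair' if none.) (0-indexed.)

l=0 r=16: -9+37=28 <63, l++
l=1 r=16: -2+37=35 <63, l++
l=2 r=16: -1+37=36 <63, l++
l=3 r=16: 0+37=37 <63, l++
l=4 r=16: 1+37=38 <63, l++
l=5 r=16: 7+37=44 <63, l++
l=6 r=16: 8+37=45 <63, l++
l=7 r=16: 9+37=46 <63, l++
l=8 r=16: 10+37=47 <63, l++
l=9 r=16: 14+37=51 <63, l++
l=10 r=16: 17+37=54 <63, l++
l=11 r=16: 21+37=58 <63, l++
l=12 r=16: 25+37=62 <63, l++
l=13 r=16: 32+37=69 >63, r--
l=13 r=15: 32+35=67 >63, r--
l=13 r=14: 32+33=65 >63, r--

no pair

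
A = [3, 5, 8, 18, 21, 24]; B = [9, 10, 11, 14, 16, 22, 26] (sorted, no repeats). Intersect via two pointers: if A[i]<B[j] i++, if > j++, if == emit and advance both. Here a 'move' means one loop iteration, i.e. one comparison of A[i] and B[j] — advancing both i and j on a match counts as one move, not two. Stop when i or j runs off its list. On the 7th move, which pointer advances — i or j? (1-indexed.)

[i=1,j=1] 3<9 → i++
[i=2,j=1] 5<9 → i++
[i=3,j=1] 8<9 → i++
[i=4,j=1] 18>9 → j++
[i=4,j=2] 18>10 → j++
[i=4,j=3] 18>11 → j++
[i=4,j=4] 18>14 → j++

j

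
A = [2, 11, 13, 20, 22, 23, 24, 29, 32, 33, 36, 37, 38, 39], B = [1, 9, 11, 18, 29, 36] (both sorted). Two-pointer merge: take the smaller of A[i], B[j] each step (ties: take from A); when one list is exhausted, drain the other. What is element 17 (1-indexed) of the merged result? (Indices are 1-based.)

i=1 j=1: A[i]=2>B[j]=1 take 1, j++
i=1 j=2: A[i]=2<=B[j]=9 take 2, i++
i=2 j=2: A[i]=11>B[j]=9 take 9, j++
i=2 j=3: A[i]=11<=B[j]=11 take 11, i++
i=3 j=3: A[i]=13>B[j]=11 take 11, j++
i=3 j=4: A[i]=13<=B[j]=18 take 13, i++
i=4 j=4: A[i]=20>B[j]=18 take 18, j++
i=4 j=5: A[i]=20<=B[j]=29 take 20, i++
i=5 j=5: A[i]=22<=B[j]=29 take 22, i++
i=6 j=5: A[i]=23<=B[j]=29 take 23, i++
i=7 j=5: A[i]=24<=B[j]=29 take 24, i++
i=8 j=5: A[i]=29<=B[j]=29 take 29, i++
i=9 j=5: A[i]=32>B[j]=29 take 29, j++
i=9 j=6: A[i]=32<=B[j]=36 take 32, i++
i=10 j=6: A[i]=33<=B[j]=36 take 33, i++
i=11 j=6: A[i]=36<=B[j]=36 take 36, i++
i=12 j=6: A[i]=37>B[j]=36 take 36, j++
i=12 j=7: B done, take A[i]=37, i++
i=13 j=7: B done, take A[i]=38, i++
i=14 j=7: B done, take A[i]=39, i++

merged[17] = 36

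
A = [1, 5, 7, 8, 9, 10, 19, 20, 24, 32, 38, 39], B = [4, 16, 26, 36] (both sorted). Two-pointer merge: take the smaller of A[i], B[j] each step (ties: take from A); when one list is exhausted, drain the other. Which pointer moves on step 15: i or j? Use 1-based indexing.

i

i=1 j=1: A[i]=1<=B[j]=4 take 1, i++
i=2 j=1: A[i]=5>B[j]=4 take 4, j++
i=2 j=2: A[i]=5<=B[j]=16 take 5, i++
i=3 j=2: A[i]=7<=B[j]=16 take 7, i++
i=4 j=2: A[i]=8<=B[j]=16 take 8, i++
i=5 j=2: A[i]=9<=B[j]=16 take 9, i++
i=6 j=2: A[i]=10<=B[j]=16 take 10, i++
i=7 j=2: A[i]=19>B[j]=16 take 16, j++
i=7 j=3: A[i]=19<=B[j]=26 take 19, i++
i=8 j=3: A[i]=20<=B[j]=26 take 20, i++
i=9 j=3: A[i]=24<=B[j]=26 take 24, i++
i=10 j=3: A[i]=32>B[j]=26 take 26, j++
i=10 j=4: A[i]=32<=B[j]=36 take 32, i++
i=11 j=4: A[i]=38>B[j]=36 take 36, j++
i=11 j=5: B done, take A[i]=38, i++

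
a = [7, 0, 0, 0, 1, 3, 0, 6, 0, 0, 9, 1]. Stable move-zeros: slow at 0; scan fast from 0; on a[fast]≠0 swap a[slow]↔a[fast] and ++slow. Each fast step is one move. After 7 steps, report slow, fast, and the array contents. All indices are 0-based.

slow=3, fast=7, a=[7, 1, 3, 0, 0, 0, 0, 6, 0, 0, 9, 1]

(s=0,f=0) a[fast]=7≠0 swap→a[0]=7 → slow++,fast++
(s=1,f=1) a[fast]=0 → fast++
(s=1,f=2) a[fast]=0 → fast++
(s=1,f=3) a[fast]=0 → fast++
(s=1,f=4) a[fast]=1≠0 swap→a[1]=1 → slow++,fast++
(s=2,f=5) a[fast]=3≠0 swap→a[2]=3 → slow++,fast++
(s=3,f=6) a[fast]=0 → fast++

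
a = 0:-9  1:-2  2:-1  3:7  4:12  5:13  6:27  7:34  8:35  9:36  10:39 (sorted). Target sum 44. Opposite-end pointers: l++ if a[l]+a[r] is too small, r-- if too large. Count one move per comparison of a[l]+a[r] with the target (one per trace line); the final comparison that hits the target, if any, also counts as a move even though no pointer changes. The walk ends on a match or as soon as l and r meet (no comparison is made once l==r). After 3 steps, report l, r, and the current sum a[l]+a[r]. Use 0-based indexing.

l=0 r=10: -9+39=30 <44, l++
l=1 r=10: -2+39=37 <44, l++
l=2 r=10: -1+39=38 <44, l++

l=3, r=10, sum=46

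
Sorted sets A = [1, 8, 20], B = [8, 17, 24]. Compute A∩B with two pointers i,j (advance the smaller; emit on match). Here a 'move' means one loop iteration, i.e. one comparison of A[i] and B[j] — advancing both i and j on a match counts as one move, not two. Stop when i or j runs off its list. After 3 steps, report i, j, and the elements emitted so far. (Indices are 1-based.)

i=1 j=1: 1<8, i++
i=2 j=1: 8==8 emit, i++,j++
i=3 j=2: 20>17, j++

i=3, j=3, emitted=[8]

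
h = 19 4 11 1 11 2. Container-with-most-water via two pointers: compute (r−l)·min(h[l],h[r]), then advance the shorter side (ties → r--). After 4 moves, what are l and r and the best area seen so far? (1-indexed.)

l=1, r=2, best area=44

l=1 r=6: min(19,2)*5=10 best=10 *, r--
l=1 r=5: min(19,11)*4=44 best=44 *, r--
l=1 r=4: min(19,1)*3=3 best=44, r--
l=1 r=3: min(19,11)*2=22 best=44, r--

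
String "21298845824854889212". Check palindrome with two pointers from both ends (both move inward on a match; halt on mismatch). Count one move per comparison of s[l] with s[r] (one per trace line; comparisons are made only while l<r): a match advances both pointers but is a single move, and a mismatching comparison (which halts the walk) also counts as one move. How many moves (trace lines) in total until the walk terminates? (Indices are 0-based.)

10 moves

[0,19] '2'=='2' → l++,r--
[1,18] '1'=='1' → l++,r--
[2,17] '2'=='2' → l++,r--
[3,16] '9'=='9' → l++,r--
[4,15] '8'=='8' → l++,r--
[5,14] '8'=='8' → l++,r--
[6,13] '4'=='4' → l++,r--
[7,12] '5'=='5' → l++,r--
[8,11] '8'=='8' → l++,r--
[9,10] '2'!='4' → stop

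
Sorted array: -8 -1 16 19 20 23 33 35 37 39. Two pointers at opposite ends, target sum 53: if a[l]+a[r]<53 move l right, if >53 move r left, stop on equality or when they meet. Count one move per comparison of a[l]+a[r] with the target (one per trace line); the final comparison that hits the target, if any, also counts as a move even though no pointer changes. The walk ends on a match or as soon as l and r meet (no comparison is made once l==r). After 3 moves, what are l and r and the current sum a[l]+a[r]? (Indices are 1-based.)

l=1 r=10: -8+39=31 <53, l++
l=2 r=10: -1+39=38 <53, l++
l=3 r=10: 16+39=55 >53, r--

l=3, r=9, sum=53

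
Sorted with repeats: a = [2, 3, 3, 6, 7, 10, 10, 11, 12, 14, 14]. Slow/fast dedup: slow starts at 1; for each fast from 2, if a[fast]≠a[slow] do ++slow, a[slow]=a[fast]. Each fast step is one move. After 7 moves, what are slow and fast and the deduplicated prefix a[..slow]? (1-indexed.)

(s=1,f=2) a[fast]=3≠a[slow]=2 write a[2]=3 → slow++,fast++
(s=2,f=3) a[fast]=3=a[slow] dup → fast++
(s=2,f=4) a[fast]=6≠a[slow]=3 write a[3]=6 → slow++,fast++
(s=3,f=5) a[fast]=7≠a[slow]=6 write a[4]=7 → slow++,fast++
(s=4,f=6) a[fast]=10≠a[slow]=7 write a[5]=10 → slow++,fast++
(s=5,f=7) a[fast]=10=a[slow] dup → fast++
(s=5,f=8) a[fast]=11≠a[slow]=10 write a[6]=11 → slow++,fast++

slow=6, fast=9, prefix=[2, 3, 6, 7, 10, 11]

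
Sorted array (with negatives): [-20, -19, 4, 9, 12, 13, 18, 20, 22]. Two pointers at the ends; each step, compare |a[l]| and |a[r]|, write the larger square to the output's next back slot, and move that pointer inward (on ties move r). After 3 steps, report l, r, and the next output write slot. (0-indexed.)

l=0 r=8: |-20|<=|22| out[8]=484, r--
l=0 r=7: |-20|<=|20| out[7]=400, r--
l=0 r=6: |-20|>|18| out[6]=400, l++

l=1, r=6, next write slot=5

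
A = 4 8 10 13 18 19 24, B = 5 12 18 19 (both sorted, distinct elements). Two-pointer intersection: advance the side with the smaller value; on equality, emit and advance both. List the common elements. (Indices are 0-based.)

intersection = [18, 19]

[i=0,j=0] 4<5 → i++
[i=1,j=0] 8>5 → j++
[i=1,j=1] 8<12 → i++
[i=2,j=1] 10<12 → i++
[i=3,j=1] 13>12 → j++
[i=3,j=2] 13<18 → i++
[i=4,j=2] 18==18 emit → i++,j++
[i=5,j=3] 19==19 emit → i++,j++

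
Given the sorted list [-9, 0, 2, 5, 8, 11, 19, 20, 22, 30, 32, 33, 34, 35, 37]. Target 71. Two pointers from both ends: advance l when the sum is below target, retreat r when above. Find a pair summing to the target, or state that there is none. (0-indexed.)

l=0 r=14: -9+37=28 <71, l++
l=1 r=14: 0+37=37 <71, l++
l=2 r=14: 2+37=39 <71, l++
l=3 r=14: 5+37=42 <71, l++
l=4 r=14: 8+37=45 <71, l++
l=5 r=14: 11+37=48 <71, l++
l=6 r=14: 19+37=56 <71, l++
l=7 r=14: 20+37=57 <71, l++
l=8 r=14: 22+37=59 <71, l++
l=9 r=14: 30+37=67 <71, l++
l=10 r=14: 32+37=69 <71, l++
l=11 r=14: 33+37=70 <71, l++
l=12 r=14: 34+37=71, found

(34, 37)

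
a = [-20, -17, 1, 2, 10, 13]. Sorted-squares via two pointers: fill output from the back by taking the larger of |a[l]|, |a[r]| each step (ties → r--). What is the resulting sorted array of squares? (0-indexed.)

[1, 4, 100, 169, 289, 400]

l=0 r=5: |-20|>|13| out[5]=400, l++
l=1 r=5: |-17|>|13| out[4]=289, l++
l=2 r=5: |1|<=|13| out[3]=169, r--
l=2 r=4: |1|<=|10| out[2]=100, r--
l=2 r=3: |1|<=|2| out[1]=4, r--
l=2 r=2: |1|<=|1| out[0]=1, r--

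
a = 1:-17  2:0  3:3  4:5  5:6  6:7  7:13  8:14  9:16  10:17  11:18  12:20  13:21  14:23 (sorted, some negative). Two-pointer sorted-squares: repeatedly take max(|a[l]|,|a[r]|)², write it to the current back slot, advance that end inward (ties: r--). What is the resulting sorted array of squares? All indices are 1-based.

[0, 9, 25, 36, 49, 169, 196, 256, 289, 289, 324, 400, 441, 529]

l=1 r=14: |-17|<=|23| out[14]=529, r--
l=1 r=13: |-17|<=|21| out[13]=441, r--
l=1 r=12: |-17|<=|20| out[12]=400, r--
l=1 r=11: |-17|<=|18| out[11]=324, r--
l=1 r=10: |-17|<=|17| out[10]=289, r--
l=1 r=9: |-17|>|16| out[9]=289, l++
l=2 r=9: |0|<=|16| out[8]=256, r--
l=2 r=8: |0|<=|14| out[7]=196, r--
l=2 r=7: |0|<=|13| out[6]=169, r--
l=2 r=6: |0|<=|7| out[5]=49, r--
l=2 r=5: |0|<=|6| out[4]=36, r--
l=2 r=4: |0|<=|5| out[3]=25, r--
l=2 r=3: |0|<=|3| out[2]=9, r--
l=2 r=2: |0|<=|0| out[1]=0, r--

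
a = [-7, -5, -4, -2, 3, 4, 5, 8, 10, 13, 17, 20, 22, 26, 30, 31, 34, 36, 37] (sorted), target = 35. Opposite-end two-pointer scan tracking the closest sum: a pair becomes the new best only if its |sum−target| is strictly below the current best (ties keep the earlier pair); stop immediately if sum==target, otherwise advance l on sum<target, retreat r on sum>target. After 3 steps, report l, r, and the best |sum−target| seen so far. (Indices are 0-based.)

l=0 r=18: -7+37=30 d=5 *, l++
l=1 r=18: -5+37=32 d=3 *, l++
l=2 r=18: -4+37=33 d=2 *, l++

l=3, r=18, best |Δ|=2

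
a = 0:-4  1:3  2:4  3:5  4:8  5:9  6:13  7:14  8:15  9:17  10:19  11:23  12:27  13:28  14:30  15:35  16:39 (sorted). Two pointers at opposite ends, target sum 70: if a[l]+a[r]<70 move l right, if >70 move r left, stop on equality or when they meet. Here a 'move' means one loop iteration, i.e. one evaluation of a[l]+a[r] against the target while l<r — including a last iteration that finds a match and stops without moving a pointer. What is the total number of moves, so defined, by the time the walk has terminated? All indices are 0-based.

l=0 r=16: -4+39=35 <70, l++
l=1 r=16: 3+39=42 <70, l++
l=2 r=16: 4+39=43 <70, l++
l=3 r=16: 5+39=44 <70, l++
l=4 r=16: 8+39=47 <70, l++
l=5 r=16: 9+39=48 <70, l++
l=6 r=16: 13+39=52 <70, l++
l=7 r=16: 14+39=53 <70, l++
l=8 r=16: 15+39=54 <70, l++
l=9 r=16: 17+39=56 <70, l++
l=10 r=16: 19+39=58 <70, l++
l=11 r=16: 23+39=62 <70, l++
l=12 r=16: 27+39=66 <70, l++
l=13 r=16: 28+39=67 <70, l++
l=14 r=16: 30+39=69 <70, l++
l=15 r=16: 35+39=74 >70, r--

16 moves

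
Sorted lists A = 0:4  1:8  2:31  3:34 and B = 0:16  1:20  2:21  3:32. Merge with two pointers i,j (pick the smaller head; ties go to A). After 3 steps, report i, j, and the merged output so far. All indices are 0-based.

[i=0,j=0] A[i]=4<=B[j]=16 take 4 → i++
[i=1,j=0] A[i]=8<=B[j]=16 take 8 → i++
[i=2,j=0] A[i]=31>B[j]=16 take 16 → j++

i=2, j=1, merged so far=[4, 8, 16]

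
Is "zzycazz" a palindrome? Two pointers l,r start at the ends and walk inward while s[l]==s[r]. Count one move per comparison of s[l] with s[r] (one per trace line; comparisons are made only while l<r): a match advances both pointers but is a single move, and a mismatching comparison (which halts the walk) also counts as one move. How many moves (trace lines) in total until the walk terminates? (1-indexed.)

l=1 r=7: 'z'=='z', l++,r--
l=2 r=6: 'z'=='z', l++,r--
l=3 r=5: 'y'!='a', stop

3 moves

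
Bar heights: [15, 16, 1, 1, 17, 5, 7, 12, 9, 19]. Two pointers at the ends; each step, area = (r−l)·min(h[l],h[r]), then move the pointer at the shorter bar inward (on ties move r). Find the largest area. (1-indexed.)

max area = 135

l=1 r=10: min(15,19)*9=135 best=135 *, l++
l=2 r=10: min(16,19)*8=128 best=135, l++
l=3 r=10: min(1,19)*7=7 best=135, l++
l=4 r=10: min(1,19)*6=6 best=135, l++
l=5 r=10: min(17,19)*5=85 best=135, l++
l=6 r=10: min(5,19)*4=20 best=135, l++
l=7 r=10: min(7,19)*3=21 best=135, l++
l=8 r=10: min(12,19)*2=24 best=135, l++
l=9 r=10: min(9,19)*1=9 best=135, l++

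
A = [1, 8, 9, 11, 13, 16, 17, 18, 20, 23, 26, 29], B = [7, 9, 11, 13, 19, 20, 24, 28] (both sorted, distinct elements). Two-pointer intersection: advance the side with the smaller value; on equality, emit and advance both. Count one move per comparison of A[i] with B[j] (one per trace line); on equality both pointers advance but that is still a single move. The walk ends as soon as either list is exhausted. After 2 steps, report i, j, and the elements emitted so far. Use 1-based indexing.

i=1 j=1: 1<7, i++
i=2 j=1: 8>7, j++

i=2, j=2, emitted=[]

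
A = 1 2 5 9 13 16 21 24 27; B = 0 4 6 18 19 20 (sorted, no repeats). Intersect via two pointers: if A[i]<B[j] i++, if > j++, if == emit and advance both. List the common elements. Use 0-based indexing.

intersection = []

i=0 j=0: 1>0, j++
i=0 j=1: 1<4, i++
i=1 j=1: 2<4, i++
i=2 j=1: 5>4, j++
i=2 j=2: 5<6, i++
i=3 j=2: 9>6, j++
i=3 j=3: 9<18, i++
i=4 j=3: 13<18, i++
i=5 j=3: 16<18, i++
i=6 j=3: 21>18, j++
i=6 j=4: 21>19, j++
i=6 j=5: 21>20, j++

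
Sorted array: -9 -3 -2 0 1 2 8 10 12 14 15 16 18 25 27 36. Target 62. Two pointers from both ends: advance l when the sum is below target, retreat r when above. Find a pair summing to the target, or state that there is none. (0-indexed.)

no pair

[0,15] -9+36=27 <62 → l++
[1,15] -3+36=33 <62 → l++
[2,15] -2+36=34 <62 → l++
[3,15] 0+36=36 <62 → l++
[4,15] 1+36=37 <62 → l++
[5,15] 2+36=38 <62 → l++
[6,15] 8+36=44 <62 → l++
[7,15] 10+36=46 <62 → l++
[8,15] 12+36=48 <62 → l++
[9,15] 14+36=50 <62 → l++
[10,15] 15+36=51 <62 → l++
[11,15] 16+36=52 <62 → l++
[12,15] 18+36=54 <62 → l++
[13,15] 25+36=61 <62 → l++
[14,15] 27+36=63 >62 → r--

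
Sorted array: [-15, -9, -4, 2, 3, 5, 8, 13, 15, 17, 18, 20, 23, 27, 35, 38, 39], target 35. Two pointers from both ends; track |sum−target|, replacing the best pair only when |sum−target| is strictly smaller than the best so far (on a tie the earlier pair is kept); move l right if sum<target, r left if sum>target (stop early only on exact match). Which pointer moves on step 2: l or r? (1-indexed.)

l

[1,17] -15+39=24 d=11 * → l++
[2,17] -9+39=30 d=5 * → l++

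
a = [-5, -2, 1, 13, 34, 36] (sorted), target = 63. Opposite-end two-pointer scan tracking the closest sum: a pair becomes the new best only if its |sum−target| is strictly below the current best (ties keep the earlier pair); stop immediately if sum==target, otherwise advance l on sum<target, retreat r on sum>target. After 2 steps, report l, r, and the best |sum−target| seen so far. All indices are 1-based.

l=1 r=6: -5+36=31 d=32 *, l++
l=2 r=6: -2+36=34 d=29 *, l++

l=3, r=6, best |Δ|=29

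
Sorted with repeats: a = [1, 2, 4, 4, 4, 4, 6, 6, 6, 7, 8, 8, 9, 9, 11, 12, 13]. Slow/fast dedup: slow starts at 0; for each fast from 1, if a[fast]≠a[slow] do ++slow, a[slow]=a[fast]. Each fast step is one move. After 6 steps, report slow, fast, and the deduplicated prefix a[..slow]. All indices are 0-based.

slow=3, fast=7, prefix=[1, 2, 4, 6]

slow=0 fast=1: a[fast]=2≠a[slow]=1 write a[1]=2, slow++,fast++
slow=1 fast=2: a[fast]=4≠a[slow]=2 write a[2]=4, slow++,fast++
slow=2 fast=3: a[fast]=4=a[slow] dup, fast++
slow=2 fast=4: a[fast]=4=a[slow] dup, fast++
slow=2 fast=5: a[fast]=4=a[slow] dup, fast++
slow=2 fast=6: a[fast]=6≠a[slow]=4 write a[3]=6, slow++,fast++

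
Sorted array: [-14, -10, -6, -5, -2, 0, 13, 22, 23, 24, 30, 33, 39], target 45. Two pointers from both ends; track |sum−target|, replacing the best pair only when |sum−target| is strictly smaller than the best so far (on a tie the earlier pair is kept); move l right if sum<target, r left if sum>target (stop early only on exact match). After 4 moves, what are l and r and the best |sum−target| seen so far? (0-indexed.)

l=4, r=12, best |Δ|=11

l=0 r=12: -14+39=25 d=20 *, l++
l=1 r=12: -10+39=29 d=16 *, l++
l=2 r=12: -6+39=33 d=12 *, l++
l=3 r=12: -5+39=34 d=11 *, l++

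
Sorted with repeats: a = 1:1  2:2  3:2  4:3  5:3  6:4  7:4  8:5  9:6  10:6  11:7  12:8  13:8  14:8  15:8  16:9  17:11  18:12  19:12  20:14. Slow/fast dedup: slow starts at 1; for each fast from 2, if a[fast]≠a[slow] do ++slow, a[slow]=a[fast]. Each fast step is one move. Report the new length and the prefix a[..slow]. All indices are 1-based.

length 12; prefix = [1, 2, 3, 4, 5, 6, 7, 8, 9, 11, 12, 14]

(s=1,f=2) a[fast]=2≠a[slow]=1 write a[2]=2 → slow++,fast++
(s=2,f=3) a[fast]=2=a[slow] dup → fast++
(s=2,f=4) a[fast]=3≠a[slow]=2 write a[3]=3 → slow++,fast++
(s=3,f=5) a[fast]=3=a[slow] dup → fast++
(s=3,f=6) a[fast]=4≠a[slow]=3 write a[4]=4 → slow++,fast++
(s=4,f=7) a[fast]=4=a[slow] dup → fast++
(s=4,f=8) a[fast]=5≠a[slow]=4 write a[5]=5 → slow++,fast++
(s=5,f=9) a[fast]=6≠a[slow]=5 write a[6]=6 → slow++,fast++
(s=6,f=10) a[fast]=6=a[slow] dup → fast++
(s=6,f=11) a[fast]=7≠a[slow]=6 write a[7]=7 → slow++,fast++
(s=7,f=12) a[fast]=8≠a[slow]=7 write a[8]=8 → slow++,fast++
(s=8,f=13) a[fast]=8=a[slow] dup → fast++
(s=8,f=14) a[fast]=8=a[slow] dup → fast++
(s=8,f=15) a[fast]=8=a[slow] dup → fast++
(s=8,f=16) a[fast]=9≠a[slow]=8 write a[9]=9 → slow++,fast++
(s=9,f=17) a[fast]=11≠a[slow]=9 write a[10]=11 → slow++,fast++
(s=10,f=18) a[fast]=12≠a[slow]=11 write a[11]=12 → slow++,fast++
(s=11,f=19) a[fast]=12=a[slow] dup → fast++
(s=11,f=20) a[fast]=14≠a[slow]=12 write a[12]=14 → slow++,fast++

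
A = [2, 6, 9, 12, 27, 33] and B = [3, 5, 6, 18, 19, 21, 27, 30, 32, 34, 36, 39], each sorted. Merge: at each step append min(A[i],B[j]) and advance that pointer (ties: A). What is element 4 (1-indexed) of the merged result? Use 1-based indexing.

i=1 j=1: A[i]=2<=B[j]=3 take 2, i++
i=2 j=1: A[i]=6>B[j]=3 take 3, j++
i=2 j=2: A[i]=6>B[j]=5 take 5, j++
i=2 j=3: A[i]=6<=B[j]=6 take 6, i++
i=3 j=3: A[i]=9>B[j]=6 take 6, j++
i=3 j=4: A[i]=9<=B[j]=18 take 9, i++
i=4 j=4: A[i]=12<=B[j]=18 take 12, i++
i=5 j=4: A[i]=27>B[j]=18 take 18, j++
i=5 j=5: A[i]=27>B[j]=19 take 19, j++
i=5 j=6: A[i]=27>B[j]=21 take 21, j++
i=5 j=7: A[i]=27<=B[j]=27 take 27, i++
i=6 j=7: A[i]=33>B[j]=27 take 27, j++
i=6 j=8: A[i]=33>B[j]=30 take 30, j++
i=6 j=9: A[i]=33>B[j]=32 take 32, j++
i=6 j=10: A[i]=33<=B[j]=34 take 33, i++
i=7 j=10: A done, take B[j]=34, j++
i=7 j=11: A done, take B[j]=36, j++
i=7 j=12: A done, take B[j]=39, j++

merged[4] = 6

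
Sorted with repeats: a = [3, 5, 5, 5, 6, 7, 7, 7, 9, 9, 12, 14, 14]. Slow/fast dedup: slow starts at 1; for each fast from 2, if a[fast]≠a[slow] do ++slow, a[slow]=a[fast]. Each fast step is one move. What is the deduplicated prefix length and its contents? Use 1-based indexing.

length 7; prefix = [3, 5, 6, 7, 9, 12, 14]

slow=1 fast=2: a[fast]=5≠a[slow]=3 write a[2]=5, slow++,fast++
slow=2 fast=3: a[fast]=5=a[slow] dup, fast++
slow=2 fast=4: a[fast]=5=a[slow] dup, fast++
slow=2 fast=5: a[fast]=6≠a[slow]=5 write a[3]=6, slow++,fast++
slow=3 fast=6: a[fast]=7≠a[slow]=6 write a[4]=7, slow++,fast++
slow=4 fast=7: a[fast]=7=a[slow] dup, fast++
slow=4 fast=8: a[fast]=7=a[slow] dup, fast++
slow=4 fast=9: a[fast]=9≠a[slow]=7 write a[5]=9, slow++,fast++
slow=5 fast=10: a[fast]=9=a[slow] dup, fast++
slow=5 fast=11: a[fast]=12≠a[slow]=9 write a[6]=12, slow++,fast++
slow=6 fast=12: a[fast]=14≠a[slow]=12 write a[7]=14, slow++,fast++
slow=7 fast=13: a[fast]=14=a[slow] dup, fast++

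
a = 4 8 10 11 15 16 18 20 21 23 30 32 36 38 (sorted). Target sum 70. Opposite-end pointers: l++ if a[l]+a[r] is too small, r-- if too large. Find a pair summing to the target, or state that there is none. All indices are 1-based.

(32, 38)

l=1 r=14: 4+38=42 <70, l++
l=2 r=14: 8+38=46 <70, l++
l=3 r=14: 10+38=48 <70, l++
l=4 r=14: 11+38=49 <70, l++
l=5 r=14: 15+38=53 <70, l++
l=6 r=14: 16+38=54 <70, l++
l=7 r=14: 18+38=56 <70, l++
l=8 r=14: 20+38=58 <70, l++
l=9 r=14: 21+38=59 <70, l++
l=10 r=14: 23+38=61 <70, l++
l=11 r=14: 30+38=68 <70, l++
l=12 r=14: 32+38=70, found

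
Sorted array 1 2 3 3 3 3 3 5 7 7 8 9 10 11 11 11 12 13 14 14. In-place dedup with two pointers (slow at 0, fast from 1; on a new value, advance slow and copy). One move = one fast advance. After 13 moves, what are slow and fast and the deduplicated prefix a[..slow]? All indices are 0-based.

slow=8, fast=14, prefix=[1, 2, 3, 5, 7, 8, 9, 10, 11]

(s=0,f=1) a[fast]=2≠a[slow]=1 write a[1]=2 → slow++,fast++
(s=1,f=2) a[fast]=3≠a[slow]=2 write a[2]=3 → slow++,fast++
(s=2,f=3) a[fast]=3=a[slow] dup → fast++
(s=2,f=4) a[fast]=3=a[slow] dup → fast++
(s=2,f=5) a[fast]=3=a[slow] dup → fast++
(s=2,f=6) a[fast]=3=a[slow] dup → fast++
(s=2,f=7) a[fast]=5≠a[slow]=3 write a[3]=5 → slow++,fast++
(s=3,f=8) a[fast]=7≠a[slow]=5 write a[4]=7 → slow++,fast++
(s=4,f=9) a[fast]=7=a[slow] dup → fast++
(s=4,f=10) a[fast]=8≠a[slow]=7 write a[5]=8 → slow++,fast++
(s=5,f=11) a[fast]=9≠a[slow]=8 write a[6]=9 → slow++,fast++
(s=6,f=12) a[fast]=10≠a[slow]=9 write a[7]=10 → slow++,fast++
(s=7,f=13) a[fast]=11≠a[slow]=10 write a[8]=11 → slow++,fast++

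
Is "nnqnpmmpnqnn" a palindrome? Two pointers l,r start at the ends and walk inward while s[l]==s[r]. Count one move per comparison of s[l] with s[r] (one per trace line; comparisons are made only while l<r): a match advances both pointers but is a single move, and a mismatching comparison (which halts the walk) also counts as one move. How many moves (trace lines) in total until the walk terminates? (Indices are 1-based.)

[1,12] 'n'=='n' → l++,r--
[2,11] 'n'=='n' → l++,r--
[3,10] 'q'=='q' → l++,r--
[4,9] 'n'=='n' → l++,r--
[5,8] 'p'=='p' → l++,r--
[6,7] 'm'=='m' → l++,r--

6 moves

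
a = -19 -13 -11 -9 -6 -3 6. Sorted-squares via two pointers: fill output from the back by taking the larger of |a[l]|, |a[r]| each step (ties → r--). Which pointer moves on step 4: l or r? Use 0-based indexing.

l=0 r=6: |-19|>|6| out[6]=361, l++
l=1 r=6: |-13|>|6| out[5]=169, l++
l=2 r=6: |-11|>|6| out[4]=121, l++
l=3 r=6: |-9|>|6| out[3]=81, l++

l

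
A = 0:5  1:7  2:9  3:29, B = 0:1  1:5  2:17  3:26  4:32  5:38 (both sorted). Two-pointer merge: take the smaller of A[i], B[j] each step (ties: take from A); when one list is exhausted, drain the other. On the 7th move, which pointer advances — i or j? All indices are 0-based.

[i=0,j=0] A[i]=5>B[j]=1 take 1 → j++
[i=0,j=1] A[i]=5<=B[j]=5 take 5 → i++
[i=1,j=1] A[i]=7>B[j]=5 take 5 → j++
[i=1,j=2] A[i]=7<=B[j]=17 take 7 → i++
[i=2,j=2] A[i]=9<=B[j]=17 take 9 → i++
[i=3,j=2] A[i]=29>B[j]=17 take 17 → j++
[i=3,j=3] A[i]=29>B[j]=26 take 26 → j++

j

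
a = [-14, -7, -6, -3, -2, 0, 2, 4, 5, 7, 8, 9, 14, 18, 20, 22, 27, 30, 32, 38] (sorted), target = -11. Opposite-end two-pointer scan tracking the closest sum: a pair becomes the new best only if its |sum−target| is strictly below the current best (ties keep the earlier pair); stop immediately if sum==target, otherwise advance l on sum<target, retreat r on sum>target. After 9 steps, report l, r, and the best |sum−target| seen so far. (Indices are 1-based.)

l=1, r=11, best |Δ|=6

[1,20] -14+38=24 d=35 * → r--
[1,19] -14+32=18 d=29 * → r--
[1,18] -14+30=16 d=27 * → r--
[1,17] -14+27=13 d=24 * → r--
[1,16] -14+22=8 d=19 * → r--
[1,15] -14+20=6 d=17 * → r--
[1,14] -14+18=4 d=15 * → r--
[1,13] -14+14=0 d=11 * → r--
[1,12] -14+9=-5 d=6 * → r--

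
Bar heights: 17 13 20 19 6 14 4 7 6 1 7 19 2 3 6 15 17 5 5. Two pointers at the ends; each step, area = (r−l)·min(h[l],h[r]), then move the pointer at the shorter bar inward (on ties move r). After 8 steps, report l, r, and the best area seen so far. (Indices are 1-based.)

l=2, r=12, best area=272

l=1 r=19: min(17,5)*18=90 best=90 *, r--
l=1 r=18: min(17,5)*17=85 best=90, r--
l=1 r=17: min(17,17)*16=272 best=272 *, r--
l=1 r=16: min(17,15)*15=225 best=272, r--
l=1 r=15: min(17,6)*14=84 best=272, r--
l=1 r=14: min(17,3)*13=39 best=272, r--
l=1 r=13: min(17,2)*12=24 best=272, r--
l=1 r=12: min(17,19)*11=187 best=272, l++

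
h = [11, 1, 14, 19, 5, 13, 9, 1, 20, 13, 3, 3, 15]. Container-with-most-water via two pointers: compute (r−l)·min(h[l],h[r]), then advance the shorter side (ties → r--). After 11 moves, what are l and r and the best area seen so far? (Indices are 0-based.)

l=0 r=12: min(11,15)*12=132 best=132 *, l++
l=1 r=12: min(1,15)*11=11 best=132, l++
l=2 r=12: min(14,15)*10=140 best=140 *, l++
l=3 r=12: min(19,15)*9=135 best=140, r--
l=3 r=11: min(19,3)*8=24 best=140, r--
l=3 r=10: min(19,3)*7=21 best=140, r--
l=3 r=9: min(19,13)*6=78 best=140, r--
l=3 r=8: min(19,20)*5=95 best=140, l++
l=4 r=8: min(5,20)*4=20 best=140, l++
l=5 r=8: min(13,20)*3=39 best=140, l++
l=6 r=8: min(9,20)*2=18 best=140, l++

l=7, r=8, best area=140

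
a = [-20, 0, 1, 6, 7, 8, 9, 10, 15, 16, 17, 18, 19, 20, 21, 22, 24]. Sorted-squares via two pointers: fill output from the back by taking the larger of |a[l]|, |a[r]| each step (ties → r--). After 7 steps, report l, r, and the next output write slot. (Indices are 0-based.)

l=0 r=16: |-20|<=|24| out[16]=576, r--
l=0 r=15: |-20|<=|22| out[15]=484, r--
l=0 r=14: |-20|<=|21| out[14]=441, r--
l=0 r=13: |-20|<=|20| out[13]=400, r--
l=0 r=12: |-20|>|19| out[12]=400, l++
l=1 r=12: |0|<=|19| out[11]=361, r--
l=1 r=11: |0|<=|18| out[10]=324, r--

l=1, r=10, next write slot=9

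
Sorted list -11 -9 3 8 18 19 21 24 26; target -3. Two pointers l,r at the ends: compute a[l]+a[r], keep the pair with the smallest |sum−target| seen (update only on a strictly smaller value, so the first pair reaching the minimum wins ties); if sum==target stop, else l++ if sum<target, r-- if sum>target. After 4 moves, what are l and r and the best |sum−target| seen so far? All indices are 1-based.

[1,9] -11+26=15 d=18 * → r--
[1,8] -11+24=13 d=16 * → r--
[1,7] -11+21=10 d=13 * → r--
[1,6] -11+19=8 d=11 * → r--

l=1, r=5, best |Δ|=11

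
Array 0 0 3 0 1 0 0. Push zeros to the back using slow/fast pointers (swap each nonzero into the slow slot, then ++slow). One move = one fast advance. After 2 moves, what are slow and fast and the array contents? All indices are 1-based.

(s=1,f=1) a[fast]=0 → fast++
(s=1,f=2) a[fast]=0 → fast++

slow=1, fast=3, a=[0, 0, 3, 0, 1, 0, 0]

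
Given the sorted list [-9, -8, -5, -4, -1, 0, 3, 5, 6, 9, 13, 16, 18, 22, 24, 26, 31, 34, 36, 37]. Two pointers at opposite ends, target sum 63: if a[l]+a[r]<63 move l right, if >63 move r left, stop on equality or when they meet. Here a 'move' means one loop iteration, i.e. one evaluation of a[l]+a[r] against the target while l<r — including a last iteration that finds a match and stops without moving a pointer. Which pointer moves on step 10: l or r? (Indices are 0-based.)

l

l=0 r=19: -9+37=28 <63, l++
l=1 r=19: -8+37=29 <63, l++
l=2 r=19: -5+37=32 <63, l++
l=3 r=19: -4+37=33 <63, l++
l=4 r=19: -1+37=36 <63, l++
l=5 r=19: 0+37=37 <63, l++
l=6 r=19: 3+37=40 <63, l++
l=7 r=19: 5+37=42 <63, l++
l=8 r=19: 6+37=43 <63, l++
l=9 r=19: 9+37=46 <63, l++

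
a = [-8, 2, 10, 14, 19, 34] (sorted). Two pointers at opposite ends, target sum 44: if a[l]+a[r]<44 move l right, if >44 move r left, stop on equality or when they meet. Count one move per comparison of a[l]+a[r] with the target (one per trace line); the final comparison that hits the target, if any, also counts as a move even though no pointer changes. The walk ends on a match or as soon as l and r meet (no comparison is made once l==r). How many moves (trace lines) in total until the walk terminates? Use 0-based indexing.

[0,5] -8+34=26 <44 → l++
[1,5] 2+34=36 <44 → l++
[2,5] 10+34=44 → found

3 moves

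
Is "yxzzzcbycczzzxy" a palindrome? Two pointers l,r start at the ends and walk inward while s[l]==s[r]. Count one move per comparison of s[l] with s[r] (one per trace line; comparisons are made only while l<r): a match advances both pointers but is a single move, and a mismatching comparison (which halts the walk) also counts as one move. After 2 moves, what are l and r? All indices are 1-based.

l=1 r=15: 'y'=='y', l++,r--
l=2 r=14: 'x'=='x', l++,r--

l=3, r=13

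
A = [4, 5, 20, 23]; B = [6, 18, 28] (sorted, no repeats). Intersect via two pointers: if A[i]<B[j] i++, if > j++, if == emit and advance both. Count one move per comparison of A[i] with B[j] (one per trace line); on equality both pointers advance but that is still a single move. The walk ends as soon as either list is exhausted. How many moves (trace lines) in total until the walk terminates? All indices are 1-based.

6 moves

i=1 j=1: 4<6, i++
i=2 j=1: 5<6, i++
i=3 j=1: 20>6, j++
i=3 j=2: 20>18, j++
i=3 j=3: 20<28, i++
i=4 j=3: 23<28, i++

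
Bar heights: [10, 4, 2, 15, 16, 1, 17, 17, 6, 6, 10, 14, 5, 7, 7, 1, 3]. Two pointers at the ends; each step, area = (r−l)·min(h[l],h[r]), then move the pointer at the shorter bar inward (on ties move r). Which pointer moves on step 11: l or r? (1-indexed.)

[1,17] min(10,3)*16=48 best=48 * → r--
[1,16] min(10,1)*15=15 best=48 → r--
[1,15] min(10,7)*14=98 best=98 * → r--
[1,14] min(10,7)*13=91 best=98 → r--
[1,13] min(10,5)*12=60 best=98 → r--
[1,12] min(10,14)*11=110 best=110 * → l++
[2,12] min(4,14)*10=40 best=110 → l++
[3,12] min(2,14)*9=18 best=110 → l++
[4,12] min(15,14)*8=112 best=112 * → r--
[4,11] min(15,10)*7=70 best=112 → r--
[4,10] min(15,6)*6=36 best=112 → r--

r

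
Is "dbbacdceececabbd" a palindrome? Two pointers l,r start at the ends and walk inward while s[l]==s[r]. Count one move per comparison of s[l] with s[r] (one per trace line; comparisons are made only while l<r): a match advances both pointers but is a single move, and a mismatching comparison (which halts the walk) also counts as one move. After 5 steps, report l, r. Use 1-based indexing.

l=6, r=11

l=1 r=16: 'd'=='d', l++,r--
l=2 r=15: 'b'=='b', l++,r--
l=3 r=14: 'b'=='b', l++,r--
l=4 r=13: 'a'=='a', l++,r--
l=5 r=12: 'c'=='c', l++,r--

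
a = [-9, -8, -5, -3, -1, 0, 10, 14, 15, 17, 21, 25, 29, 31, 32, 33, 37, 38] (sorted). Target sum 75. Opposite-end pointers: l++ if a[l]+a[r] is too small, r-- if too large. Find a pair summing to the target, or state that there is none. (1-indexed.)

(37, 38)

l=1 r=18: -9+38=29 <75, l++
l=2 r=18: -8+38=30 <75, l++
l=3 r=18: -5+38=33 <75, l++
l=4 r=18: -3+38=35 <75, l++
l=5 r=18: -1+38=37 <75, l++
l=6 r=18: 0+38=38 <75, l++
l=7 r=18: 10+38=48 <75, l++
l=8 r=18: 14+38=52 <75, l++
l=9 r=18: 15+38=53 <75, l++
l=10 r=18: 17+38=55 <75, l++
l=11 r=18: 21+38=59 <75, l++
l=12 r=18: 25+38=63 <75, l++
l=13 r=18: 29+38=67 <75, l++
l=14 r=18: 31+38=69 <75, l++
l=15 r=18: 32+38=70 <75, l++
l=16 r=18: 33+38=71 <75, l++
l=17 r=18: 37+38=75, found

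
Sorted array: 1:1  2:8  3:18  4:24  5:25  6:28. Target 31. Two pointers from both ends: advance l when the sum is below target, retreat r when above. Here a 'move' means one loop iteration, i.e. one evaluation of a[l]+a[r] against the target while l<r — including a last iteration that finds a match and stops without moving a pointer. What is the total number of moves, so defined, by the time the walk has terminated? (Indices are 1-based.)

5 moves

l=1 r=6: 1+28=29 <31, l++
l=2 r=6: 8+28=36 >31, r--
l=2 r=5: 8+25=33 >31, r--
l=2 r=4: 8+24=32 >31, r--
l=2 r=3: 8+18=26 <31, l++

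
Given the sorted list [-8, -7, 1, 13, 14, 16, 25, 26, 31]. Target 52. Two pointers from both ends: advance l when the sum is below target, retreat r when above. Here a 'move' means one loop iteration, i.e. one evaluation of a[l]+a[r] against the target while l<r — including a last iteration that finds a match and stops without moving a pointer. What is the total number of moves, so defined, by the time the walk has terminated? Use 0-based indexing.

l=0 r=8: -8+31=23 <52, l++
l=1 r=8: -7+31=24 <52, l++
l=2 r=8: 1+31=32 <52, l++
l=3 r=8: 13+31=44 <52, l++
l=4 r=8: 14+31=45 <52, l++
l=5 r=8: 16+31=47 <52, l++
l=6 r=8: 25+31=56 >52, r--
l=6 r=7: 25+26=51 <52, l++

8 moves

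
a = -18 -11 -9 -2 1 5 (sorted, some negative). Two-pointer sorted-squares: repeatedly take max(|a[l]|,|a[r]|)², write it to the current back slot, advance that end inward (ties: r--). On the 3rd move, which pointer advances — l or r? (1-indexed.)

l

l=1 r=6: |-18|>|5| out[6]=324, l++
l=2 r=6: |-11|>|5| out[5]=121, l++
l=3 r=6: |-9|>|5| out[4]=81, l++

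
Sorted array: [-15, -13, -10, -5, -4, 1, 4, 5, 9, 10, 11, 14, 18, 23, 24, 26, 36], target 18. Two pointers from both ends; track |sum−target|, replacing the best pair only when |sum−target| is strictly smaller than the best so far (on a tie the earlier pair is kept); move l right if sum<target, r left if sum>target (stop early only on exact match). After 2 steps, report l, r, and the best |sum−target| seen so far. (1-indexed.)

l=2, r=16, best |Δ|=3

[1,17] -15+36=21 d=3 * → r--
[1,16] -15+26=11 d=7 → l++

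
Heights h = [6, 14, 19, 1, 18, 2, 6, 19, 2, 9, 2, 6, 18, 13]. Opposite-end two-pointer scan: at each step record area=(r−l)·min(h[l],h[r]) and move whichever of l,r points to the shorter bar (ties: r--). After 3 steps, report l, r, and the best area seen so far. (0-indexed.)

[0,13] min(6,13)*13=78 best=78 * → l++
[1,13] min(14,13)*12=156 best=156 * → r--
[1,12] min(14,18)*11=154 best=156 → l++

l=2, r=12, best area=156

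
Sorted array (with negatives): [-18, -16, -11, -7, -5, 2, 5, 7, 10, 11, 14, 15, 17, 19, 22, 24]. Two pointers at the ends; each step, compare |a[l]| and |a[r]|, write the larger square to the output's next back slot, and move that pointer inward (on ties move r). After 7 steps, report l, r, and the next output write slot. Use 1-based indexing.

l=3, r=11, next write slot=9

[1,16] |-18|<=|24| out[16]=576 → r--
[1,15] |-18|<=|22| out[15]=484 → r--
[1,14] |-18|<=|19| out[14]=361 → r--
[1,13] |-18|>|17| out[13]=324 → l++
[2,13] |-16|<=|17| out[12]=289 → r--
[2,12] |-16|>|15| out[11]=256 → l++
[3,12] |-11|<=|15| out[10]=225 → r--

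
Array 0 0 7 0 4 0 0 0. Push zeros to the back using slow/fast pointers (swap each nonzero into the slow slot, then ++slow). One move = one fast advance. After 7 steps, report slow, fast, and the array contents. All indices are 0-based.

(s=0,f=0) a[fast]=0 → fast++
(s=0,f=1) a[fast]=0 → fast++
(s=0,f=2) a[fast]=7≠0 swap→a[0]=7 → slow++,fast++
(s=1,f=3) a[fast]=0 → fast++
(s=1,f=4) a[fast]=4≠0 swap→a[1]=4 → slow++,fast++
(s=2,f=5) a[fast]=0 → fast++
(s=2,f=6) a[fast]=0 → fast++

slow=2, fast=7, a=[7, 4, 0, 0, 0, 0, 0, 0]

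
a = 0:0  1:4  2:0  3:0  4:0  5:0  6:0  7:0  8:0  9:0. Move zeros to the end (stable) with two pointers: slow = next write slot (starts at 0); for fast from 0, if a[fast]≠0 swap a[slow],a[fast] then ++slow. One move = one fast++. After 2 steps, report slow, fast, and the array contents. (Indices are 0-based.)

slow=1, fast=2, a=[4, 0, 0, 0, 0, 0, 0, 0, 0, 0]

slow=0 fast=0: a[fast]=0, fast++
slow=0 fast=1: a[fast]=4≠0 swap→a[0]=4, slow++,fast++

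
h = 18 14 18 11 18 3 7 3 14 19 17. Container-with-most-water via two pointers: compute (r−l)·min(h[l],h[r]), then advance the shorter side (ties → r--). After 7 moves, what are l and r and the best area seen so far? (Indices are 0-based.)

l=6, r=9, best area=170

[0,10] min(18,17)*10=170 best=170 * → r--
[0,9] min(18,19)*9=162 best=170 → l++
[1,9] min(14,19)*8=112 best=170 → l++
[2,9] min(18,19)*7=126 best=170 → l++
[3,9] min(11,19)*6=66 best=170 → l++
[4,9] min(18,19)*5=90 best=170 → l++
[5,9] min(3,19)*4=12 best=170 → l++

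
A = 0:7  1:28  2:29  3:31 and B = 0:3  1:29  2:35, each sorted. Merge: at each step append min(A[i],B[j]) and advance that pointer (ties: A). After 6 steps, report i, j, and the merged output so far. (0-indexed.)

[i=0,j=0] A[i]=7>B[j]=3 take 3 → j++
[i=0,j=1] A[i]=7<=B[j]=29 take 7 → i++
[i=1,j=1] A[i]=28<=B[j]=29 take 28 → i++
[i=2,j=1] A[i]=29<=B[j]=29 take 29 → i++
[i=3,j=1] A[i]=31>B[j]=29 take 29 → j++
[i=3,j=2] A[i]=31<=B[j]=35 take 31 → i++

i=4, j=2, merged so far=[3, 7, 28, 29, 29, 31]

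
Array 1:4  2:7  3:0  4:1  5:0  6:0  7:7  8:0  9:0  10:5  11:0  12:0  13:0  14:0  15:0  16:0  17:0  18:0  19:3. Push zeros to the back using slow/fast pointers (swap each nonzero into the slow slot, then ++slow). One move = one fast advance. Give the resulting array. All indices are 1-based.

(s=1,f=1) a[fast]=4≠0 swap→a[1]=4 → slow++,fast++
(s=2,f=2) a[fast]=7≠0 swap→a[2]=7 → slow++,fast++
(s=3,f=3) a[fast]=0 → fast++
(s=3,f=4) a[fast]=1≠0 swap→a[3]=1 → slow++,fast++
(s=4,f=5) a[fast]=0 → fast++
(s=4,f=6) a[fast]=0 → fast++
(s=4,f=7) a[fast]=7≠0 swap→a[4]=7 → slow++,fast++
(s=5,f=8) a[fast]=0 → fast++
(s=5,f=9) a[fast]=0 → fast++
(s=5,f=10) a[fast]=5≠0 swap→a[5]=5 → slow++,fast++
(s=6,f=11) a[fast]=0 → fast++
(s=6,f=12) a[fast]=0 → fast++
(s=6,f=13) a[fast]=0 → fast++
(s=6,f=14) a[fast]=0 → fast++
(s=6,f=15) a[fast]=0 → fast++
(s=6,f=16) a[fast]=0 → fast++
(s=6,f=17) a[fast]=0 → fast++
(s=6,f=18) a[fast]=0 → fast++
(s=6,f=19) a[fast]=3≠0 swap→a[6]=3 → slow++,fast++

[4, 7, 1, 7, 5, 3, 0, 0, 0, 0, 0, 0, 0, 0, 0, 0, 0, 0, 0]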